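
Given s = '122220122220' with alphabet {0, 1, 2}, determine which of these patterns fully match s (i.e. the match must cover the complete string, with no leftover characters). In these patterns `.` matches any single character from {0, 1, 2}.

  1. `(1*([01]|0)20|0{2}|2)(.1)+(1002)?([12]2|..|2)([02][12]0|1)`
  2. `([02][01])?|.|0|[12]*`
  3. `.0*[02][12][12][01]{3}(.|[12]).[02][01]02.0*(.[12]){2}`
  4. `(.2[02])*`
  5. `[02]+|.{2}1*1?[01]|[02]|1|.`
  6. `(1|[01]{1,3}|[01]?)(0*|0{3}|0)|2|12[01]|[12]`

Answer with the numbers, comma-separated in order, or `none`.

4

1 → no match
2 → no match
3 → no match
4 → match
5 → no match
6 → no match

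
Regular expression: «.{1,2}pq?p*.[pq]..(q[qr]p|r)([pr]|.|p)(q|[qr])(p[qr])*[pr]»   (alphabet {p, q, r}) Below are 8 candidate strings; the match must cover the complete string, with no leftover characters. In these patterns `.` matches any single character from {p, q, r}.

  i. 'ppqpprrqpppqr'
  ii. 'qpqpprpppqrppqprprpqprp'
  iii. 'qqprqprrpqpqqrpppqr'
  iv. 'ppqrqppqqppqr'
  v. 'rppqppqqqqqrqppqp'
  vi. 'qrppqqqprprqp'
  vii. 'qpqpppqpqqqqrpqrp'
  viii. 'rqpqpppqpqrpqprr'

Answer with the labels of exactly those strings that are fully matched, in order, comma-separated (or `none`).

i → no match
ii → match
iii → no match
iv → match
v → no match
vi → no match
vii → no match
viii → match

ii, iv, viii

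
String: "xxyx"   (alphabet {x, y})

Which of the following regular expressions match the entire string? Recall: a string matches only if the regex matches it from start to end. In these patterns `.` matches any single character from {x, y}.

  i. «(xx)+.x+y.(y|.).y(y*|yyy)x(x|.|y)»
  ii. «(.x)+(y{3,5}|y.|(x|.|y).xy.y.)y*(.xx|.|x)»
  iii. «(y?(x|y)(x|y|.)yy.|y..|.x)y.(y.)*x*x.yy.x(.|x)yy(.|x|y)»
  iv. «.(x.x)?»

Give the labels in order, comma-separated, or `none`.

i → no match
ii → no match
iii → no match
iv → match

iv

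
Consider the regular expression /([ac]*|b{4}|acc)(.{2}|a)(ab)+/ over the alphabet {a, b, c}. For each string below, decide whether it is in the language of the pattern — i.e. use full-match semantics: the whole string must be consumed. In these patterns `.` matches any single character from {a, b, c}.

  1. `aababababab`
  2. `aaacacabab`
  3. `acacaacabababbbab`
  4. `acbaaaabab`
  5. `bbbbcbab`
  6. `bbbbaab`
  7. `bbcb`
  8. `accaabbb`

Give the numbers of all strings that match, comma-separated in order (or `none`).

1 → match
2 → match
3 → no match
4 → no match
5 → match
6 → match
7 → no match — must end with `ab`
8 → no match — must end with `ab`

1, 2, 5, 6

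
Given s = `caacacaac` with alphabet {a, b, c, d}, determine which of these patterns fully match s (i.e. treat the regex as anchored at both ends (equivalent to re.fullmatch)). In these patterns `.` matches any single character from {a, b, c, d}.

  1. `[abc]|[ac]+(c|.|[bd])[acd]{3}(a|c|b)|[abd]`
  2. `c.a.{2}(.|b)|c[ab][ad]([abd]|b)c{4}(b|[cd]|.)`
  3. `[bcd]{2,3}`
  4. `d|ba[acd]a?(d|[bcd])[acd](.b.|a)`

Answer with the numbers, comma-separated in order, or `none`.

1

1 → match
2 → no match
3 → no match
4 → no match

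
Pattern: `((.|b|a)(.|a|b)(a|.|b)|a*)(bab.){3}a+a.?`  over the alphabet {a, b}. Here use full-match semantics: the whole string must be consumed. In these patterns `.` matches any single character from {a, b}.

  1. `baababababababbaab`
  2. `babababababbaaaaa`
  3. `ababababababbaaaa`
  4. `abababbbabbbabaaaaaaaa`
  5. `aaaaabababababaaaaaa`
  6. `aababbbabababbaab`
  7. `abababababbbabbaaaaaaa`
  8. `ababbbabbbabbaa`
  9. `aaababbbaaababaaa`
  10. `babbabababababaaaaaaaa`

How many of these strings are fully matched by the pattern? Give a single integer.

8

1 → match
2 → match
3 → match
4 → match
5 → no match
6 → match
7 → match
8 → match
9 → no match
10 → match
Total matched: 8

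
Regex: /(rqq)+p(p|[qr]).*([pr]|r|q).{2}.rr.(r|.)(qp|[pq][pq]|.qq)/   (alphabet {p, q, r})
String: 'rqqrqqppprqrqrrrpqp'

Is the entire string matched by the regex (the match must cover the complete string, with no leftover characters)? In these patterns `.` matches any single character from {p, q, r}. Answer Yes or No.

Yes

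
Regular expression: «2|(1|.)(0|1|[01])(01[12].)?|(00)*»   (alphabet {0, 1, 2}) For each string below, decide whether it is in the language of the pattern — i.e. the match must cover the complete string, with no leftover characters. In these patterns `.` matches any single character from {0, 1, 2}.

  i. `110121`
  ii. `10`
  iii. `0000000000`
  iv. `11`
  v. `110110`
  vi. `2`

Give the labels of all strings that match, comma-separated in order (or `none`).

i, ii, iii, iv, v, vi

i → match
ii → match
iii → match
iv → match
v → match
vi → match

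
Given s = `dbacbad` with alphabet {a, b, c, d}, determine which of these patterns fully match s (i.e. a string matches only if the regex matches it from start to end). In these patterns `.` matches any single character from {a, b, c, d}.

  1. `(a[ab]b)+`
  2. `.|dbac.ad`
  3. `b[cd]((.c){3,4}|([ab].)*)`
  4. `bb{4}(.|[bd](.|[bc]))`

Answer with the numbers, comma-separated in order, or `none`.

2

1 → no match — must start with `a`
2 → match
3 → no match — must start with `b`
4 → no match — must start with `bb`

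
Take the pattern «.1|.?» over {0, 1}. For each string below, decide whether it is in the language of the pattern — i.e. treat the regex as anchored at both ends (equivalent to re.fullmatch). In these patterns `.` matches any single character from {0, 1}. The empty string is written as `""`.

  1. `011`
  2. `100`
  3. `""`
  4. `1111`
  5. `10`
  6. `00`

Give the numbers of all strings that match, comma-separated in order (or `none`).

1 → no match
2 → no match
3 → match
4 → no match
5 → no match
6 → no match

3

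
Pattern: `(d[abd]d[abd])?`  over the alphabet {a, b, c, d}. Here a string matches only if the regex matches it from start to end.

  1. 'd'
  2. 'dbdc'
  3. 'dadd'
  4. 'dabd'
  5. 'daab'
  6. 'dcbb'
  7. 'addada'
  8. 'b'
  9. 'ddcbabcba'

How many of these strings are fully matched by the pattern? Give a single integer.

1

1 → no match
2 → no match
3 → match
4 → no match
5 → no match
6 → no match
7 → no match
8 → no match
9 → no match
Total matched: 1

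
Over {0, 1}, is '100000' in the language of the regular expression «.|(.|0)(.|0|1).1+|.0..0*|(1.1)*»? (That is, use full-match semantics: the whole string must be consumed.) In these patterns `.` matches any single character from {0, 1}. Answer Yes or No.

Yes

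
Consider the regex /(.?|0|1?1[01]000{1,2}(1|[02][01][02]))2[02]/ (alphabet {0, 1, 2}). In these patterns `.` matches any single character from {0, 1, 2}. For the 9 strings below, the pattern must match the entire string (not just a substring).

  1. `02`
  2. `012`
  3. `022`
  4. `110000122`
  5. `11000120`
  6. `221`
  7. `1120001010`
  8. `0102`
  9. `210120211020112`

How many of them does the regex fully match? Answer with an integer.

3

1 → no match
2 → no match
3 → match
4 → match
5 → match
6 → no match
7 → no match
8 → no match
9 → no match
Total matched: 3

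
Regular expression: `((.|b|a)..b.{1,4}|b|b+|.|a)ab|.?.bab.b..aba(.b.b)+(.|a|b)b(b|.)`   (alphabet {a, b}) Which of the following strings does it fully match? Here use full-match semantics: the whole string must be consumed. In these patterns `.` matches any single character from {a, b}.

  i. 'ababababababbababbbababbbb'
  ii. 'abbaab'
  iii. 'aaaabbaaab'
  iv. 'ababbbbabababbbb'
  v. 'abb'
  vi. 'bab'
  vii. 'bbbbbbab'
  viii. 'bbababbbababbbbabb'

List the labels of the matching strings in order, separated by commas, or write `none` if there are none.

i → match
ii → no match
iii → no match
iv → no match
v → no match
vi → match
vii → match
viii → match

i, vi, vii, viii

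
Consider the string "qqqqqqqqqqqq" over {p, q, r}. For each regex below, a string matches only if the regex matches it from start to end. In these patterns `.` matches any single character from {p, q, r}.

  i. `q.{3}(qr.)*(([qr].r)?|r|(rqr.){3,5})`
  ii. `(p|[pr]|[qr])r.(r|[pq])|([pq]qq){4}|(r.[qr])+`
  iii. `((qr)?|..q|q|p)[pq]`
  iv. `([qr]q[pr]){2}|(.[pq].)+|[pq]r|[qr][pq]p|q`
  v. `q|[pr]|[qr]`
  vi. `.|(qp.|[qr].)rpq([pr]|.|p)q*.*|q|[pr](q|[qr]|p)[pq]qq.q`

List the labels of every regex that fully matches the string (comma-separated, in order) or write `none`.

i → no match
ii → match
iii → no match
iv → match
v → no match
vi → no match

ii, iv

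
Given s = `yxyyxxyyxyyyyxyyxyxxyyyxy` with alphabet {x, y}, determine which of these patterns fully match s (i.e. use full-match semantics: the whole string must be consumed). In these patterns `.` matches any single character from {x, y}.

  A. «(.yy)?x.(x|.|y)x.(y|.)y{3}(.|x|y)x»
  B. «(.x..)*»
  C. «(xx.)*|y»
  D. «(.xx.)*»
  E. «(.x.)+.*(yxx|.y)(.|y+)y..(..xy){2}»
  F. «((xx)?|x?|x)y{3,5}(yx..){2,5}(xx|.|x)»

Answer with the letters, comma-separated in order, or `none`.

E

A → no match — must end with `x`
B → no match
C → no match
D → no match
E → match
F → no match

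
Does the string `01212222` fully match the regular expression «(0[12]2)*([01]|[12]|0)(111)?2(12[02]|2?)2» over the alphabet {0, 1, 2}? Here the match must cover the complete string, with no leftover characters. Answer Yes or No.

No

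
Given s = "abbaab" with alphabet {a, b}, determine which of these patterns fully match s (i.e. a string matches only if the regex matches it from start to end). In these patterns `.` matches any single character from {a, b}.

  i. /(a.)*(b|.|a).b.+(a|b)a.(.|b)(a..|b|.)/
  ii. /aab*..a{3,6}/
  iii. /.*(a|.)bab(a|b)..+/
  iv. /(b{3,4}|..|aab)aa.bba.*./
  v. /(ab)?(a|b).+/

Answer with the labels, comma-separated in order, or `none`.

v

i → no match
ii → no match — must start with "aa"
iii → no match
iv → no match
v → match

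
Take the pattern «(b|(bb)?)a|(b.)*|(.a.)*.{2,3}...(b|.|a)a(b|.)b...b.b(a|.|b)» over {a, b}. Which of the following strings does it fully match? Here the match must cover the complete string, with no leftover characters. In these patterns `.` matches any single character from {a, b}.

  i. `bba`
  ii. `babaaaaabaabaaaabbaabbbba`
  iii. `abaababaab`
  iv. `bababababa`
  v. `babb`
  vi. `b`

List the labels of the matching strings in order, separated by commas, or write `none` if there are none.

i. `bba` → match
ii → match
iii. `abaababaab` → no match
iv. `bababababa` → match
v. `babb` → match
vi. `b` → no match

i, ii, iv, v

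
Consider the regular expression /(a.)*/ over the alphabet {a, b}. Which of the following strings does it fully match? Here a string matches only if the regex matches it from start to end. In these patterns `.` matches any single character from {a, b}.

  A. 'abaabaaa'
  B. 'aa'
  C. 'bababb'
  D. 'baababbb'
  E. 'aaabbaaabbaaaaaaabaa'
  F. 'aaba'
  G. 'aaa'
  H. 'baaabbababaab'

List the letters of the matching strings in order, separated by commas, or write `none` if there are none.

B

A → no match
B → match
C → no match
D → no match
E → no match
F → no match
G → no match
H → no match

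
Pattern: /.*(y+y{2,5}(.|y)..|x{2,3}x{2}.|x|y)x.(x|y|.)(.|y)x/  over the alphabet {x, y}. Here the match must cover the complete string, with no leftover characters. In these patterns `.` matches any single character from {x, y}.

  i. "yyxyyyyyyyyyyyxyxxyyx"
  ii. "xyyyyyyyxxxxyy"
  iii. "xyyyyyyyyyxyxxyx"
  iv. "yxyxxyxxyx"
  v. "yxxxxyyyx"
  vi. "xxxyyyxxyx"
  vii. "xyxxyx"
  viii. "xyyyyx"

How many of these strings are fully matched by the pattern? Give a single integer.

i → match
ii → no match — must end with "x"
iii → no match
iv → no match
v → match
vi → no match
vii → no match
viii → no match
Total matched: 2

2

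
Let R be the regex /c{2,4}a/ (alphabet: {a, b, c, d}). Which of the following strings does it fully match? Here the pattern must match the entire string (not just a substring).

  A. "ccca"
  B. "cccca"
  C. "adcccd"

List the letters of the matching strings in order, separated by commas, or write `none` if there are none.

A, B

A → match
B → match
C → no match — must start with "c"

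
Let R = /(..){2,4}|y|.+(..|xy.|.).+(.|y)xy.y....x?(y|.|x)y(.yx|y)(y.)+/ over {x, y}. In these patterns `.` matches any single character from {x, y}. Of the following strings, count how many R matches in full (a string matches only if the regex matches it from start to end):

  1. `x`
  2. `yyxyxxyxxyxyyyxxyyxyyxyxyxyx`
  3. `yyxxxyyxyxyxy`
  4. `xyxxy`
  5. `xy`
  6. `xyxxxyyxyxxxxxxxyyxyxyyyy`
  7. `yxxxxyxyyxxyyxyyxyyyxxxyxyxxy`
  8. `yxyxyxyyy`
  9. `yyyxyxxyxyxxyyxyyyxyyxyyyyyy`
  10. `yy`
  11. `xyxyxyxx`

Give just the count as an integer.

1 → no match
2 → match
3 → no match
4 → no match
5 → no match
6 → no match
7 → no match
8 → no match
9 → no match
10 → no match
11 → match
Total matched: 2

2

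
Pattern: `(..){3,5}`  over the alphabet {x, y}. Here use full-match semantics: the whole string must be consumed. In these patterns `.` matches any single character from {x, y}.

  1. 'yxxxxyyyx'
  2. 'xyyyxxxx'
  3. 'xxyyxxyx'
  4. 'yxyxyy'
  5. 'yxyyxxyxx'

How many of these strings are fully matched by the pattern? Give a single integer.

3

1 → no match
2 → match
3 → match
4 → match
5 → no match
Total matched: 3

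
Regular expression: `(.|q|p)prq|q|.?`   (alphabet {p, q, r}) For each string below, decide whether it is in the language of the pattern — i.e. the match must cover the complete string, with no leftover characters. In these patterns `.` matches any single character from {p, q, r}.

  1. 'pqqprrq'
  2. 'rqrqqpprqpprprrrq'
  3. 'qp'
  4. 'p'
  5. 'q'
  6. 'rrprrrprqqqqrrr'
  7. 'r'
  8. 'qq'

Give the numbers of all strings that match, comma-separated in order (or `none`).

1 → no match
2 → no match
3 → no match
4 → match
5 → match
6 → no match
7 → match
8 → no match

4, 5, 7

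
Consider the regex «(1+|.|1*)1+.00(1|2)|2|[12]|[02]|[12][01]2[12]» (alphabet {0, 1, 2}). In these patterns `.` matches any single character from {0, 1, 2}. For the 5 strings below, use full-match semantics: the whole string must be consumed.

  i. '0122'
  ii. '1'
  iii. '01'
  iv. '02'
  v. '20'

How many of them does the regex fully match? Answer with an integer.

1

i → no match
ii → match
iii → no match
iv → no match
v → no match
Total matched: 1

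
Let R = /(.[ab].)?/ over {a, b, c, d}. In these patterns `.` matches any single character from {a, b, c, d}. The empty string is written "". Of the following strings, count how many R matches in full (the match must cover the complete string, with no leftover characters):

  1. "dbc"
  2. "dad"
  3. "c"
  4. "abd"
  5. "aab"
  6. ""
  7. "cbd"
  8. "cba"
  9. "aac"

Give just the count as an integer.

1 → match
2 → match
3 → no match
4 → match
5 → match
6 → match
7 → match
8 → match
9 → match
Total matched: 8

8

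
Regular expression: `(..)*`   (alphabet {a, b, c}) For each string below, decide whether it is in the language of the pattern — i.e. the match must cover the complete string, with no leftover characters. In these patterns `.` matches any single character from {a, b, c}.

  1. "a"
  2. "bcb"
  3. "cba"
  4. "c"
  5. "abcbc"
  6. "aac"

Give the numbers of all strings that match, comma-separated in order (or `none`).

1. "a" → no match
2. "bcb" → no match
3. "cba" → no match
4. "c" → no match
5. "abcbc" → no match
6. "aac" → no match

none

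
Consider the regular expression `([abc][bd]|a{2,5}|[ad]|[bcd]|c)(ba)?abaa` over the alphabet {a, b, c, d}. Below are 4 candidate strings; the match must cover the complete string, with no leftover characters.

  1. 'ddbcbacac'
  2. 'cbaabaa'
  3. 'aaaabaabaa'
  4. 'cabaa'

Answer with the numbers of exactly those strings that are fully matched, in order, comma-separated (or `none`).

1 → no match — must end with 'abaa'
2 → match
3 → match
4 → match

2, 3, 4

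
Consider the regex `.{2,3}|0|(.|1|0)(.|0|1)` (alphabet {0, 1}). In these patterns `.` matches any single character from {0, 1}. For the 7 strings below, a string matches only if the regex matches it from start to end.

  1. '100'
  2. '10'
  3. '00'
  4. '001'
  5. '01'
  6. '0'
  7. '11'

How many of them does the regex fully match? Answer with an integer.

7

1 → match
2 → match
3 → match
4 → match
5 → match
6 → match
7 → match
Total matched: 7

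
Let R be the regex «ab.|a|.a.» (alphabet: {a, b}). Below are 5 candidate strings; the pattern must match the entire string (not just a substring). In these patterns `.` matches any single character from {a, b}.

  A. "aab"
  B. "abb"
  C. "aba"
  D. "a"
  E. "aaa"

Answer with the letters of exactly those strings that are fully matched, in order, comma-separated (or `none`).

A, B, C, D, E

A → match
B → match
C → match
D → match
E → match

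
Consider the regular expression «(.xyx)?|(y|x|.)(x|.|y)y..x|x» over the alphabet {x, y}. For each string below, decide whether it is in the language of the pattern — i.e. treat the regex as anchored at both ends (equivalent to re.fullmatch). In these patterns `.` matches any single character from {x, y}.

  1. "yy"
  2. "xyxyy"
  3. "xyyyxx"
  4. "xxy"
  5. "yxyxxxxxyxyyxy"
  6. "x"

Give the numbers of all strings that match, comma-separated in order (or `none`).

3, 6

1 → no match
2 → no match
3 → match
4 → no match
5 → no match
6 → match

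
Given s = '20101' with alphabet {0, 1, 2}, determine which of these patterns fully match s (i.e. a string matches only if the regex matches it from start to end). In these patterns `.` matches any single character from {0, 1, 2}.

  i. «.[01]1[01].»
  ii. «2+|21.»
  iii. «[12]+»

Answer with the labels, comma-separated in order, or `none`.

i

i → match
ii → no match
iii → no match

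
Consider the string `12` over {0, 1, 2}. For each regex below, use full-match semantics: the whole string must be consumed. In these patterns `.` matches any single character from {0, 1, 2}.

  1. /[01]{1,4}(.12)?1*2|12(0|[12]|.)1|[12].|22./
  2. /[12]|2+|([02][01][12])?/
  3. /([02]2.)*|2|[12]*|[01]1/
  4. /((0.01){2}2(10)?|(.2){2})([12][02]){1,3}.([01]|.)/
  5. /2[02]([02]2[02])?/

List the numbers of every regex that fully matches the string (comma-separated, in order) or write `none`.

1, 3

1 → match
2 → no match
3 → match
4 → no match
5 → no match — must start with `2`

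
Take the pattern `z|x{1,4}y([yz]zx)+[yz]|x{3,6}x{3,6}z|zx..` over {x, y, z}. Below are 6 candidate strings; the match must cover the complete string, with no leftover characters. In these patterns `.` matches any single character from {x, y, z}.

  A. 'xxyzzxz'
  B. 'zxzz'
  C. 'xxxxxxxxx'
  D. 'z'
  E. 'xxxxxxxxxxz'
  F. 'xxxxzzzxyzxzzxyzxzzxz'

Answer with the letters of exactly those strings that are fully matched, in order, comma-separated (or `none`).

A, B, D, E

A. 'xxyzzxz' → match
B. 'zxzz' → match
C. 'xxxxxxxxx' → no match
D. 'z' → match
E. 'xxxxxxxxxxz' → match
F → no match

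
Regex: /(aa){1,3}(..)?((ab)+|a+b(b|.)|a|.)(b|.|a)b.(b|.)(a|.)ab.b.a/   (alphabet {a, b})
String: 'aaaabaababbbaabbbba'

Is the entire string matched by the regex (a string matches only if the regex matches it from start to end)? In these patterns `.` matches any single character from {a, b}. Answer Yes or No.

Yes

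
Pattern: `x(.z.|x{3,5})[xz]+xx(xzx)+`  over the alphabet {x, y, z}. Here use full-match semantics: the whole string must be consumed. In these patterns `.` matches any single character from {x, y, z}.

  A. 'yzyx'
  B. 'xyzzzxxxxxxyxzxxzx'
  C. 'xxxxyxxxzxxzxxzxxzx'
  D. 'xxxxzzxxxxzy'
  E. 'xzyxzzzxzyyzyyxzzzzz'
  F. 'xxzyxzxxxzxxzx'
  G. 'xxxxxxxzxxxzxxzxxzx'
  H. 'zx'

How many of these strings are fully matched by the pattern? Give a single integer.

2

A → no match — must start with 'x'
B → no match
C → no match
D → no match — must end with 'xzx'
E → no match — must end with 'xzx'
F → match
G → match
H → no match — must start with 'x'
Total matched: 2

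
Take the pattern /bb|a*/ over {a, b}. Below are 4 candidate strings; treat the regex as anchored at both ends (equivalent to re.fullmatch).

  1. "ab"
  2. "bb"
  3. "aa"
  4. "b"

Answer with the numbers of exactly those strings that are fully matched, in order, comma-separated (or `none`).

2, 3

1 → no match
2 → match
3 → match
4 → no match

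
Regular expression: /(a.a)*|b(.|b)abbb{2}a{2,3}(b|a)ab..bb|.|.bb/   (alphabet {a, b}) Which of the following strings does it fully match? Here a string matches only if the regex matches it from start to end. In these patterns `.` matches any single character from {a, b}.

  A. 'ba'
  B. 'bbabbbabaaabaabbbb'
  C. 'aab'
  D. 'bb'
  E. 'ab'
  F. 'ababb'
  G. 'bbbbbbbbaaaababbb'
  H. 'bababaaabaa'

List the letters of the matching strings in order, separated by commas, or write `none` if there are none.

A → no match
B → no match
C → no match
D → no match
E → no match
F → no match
G → no match
H → no match

none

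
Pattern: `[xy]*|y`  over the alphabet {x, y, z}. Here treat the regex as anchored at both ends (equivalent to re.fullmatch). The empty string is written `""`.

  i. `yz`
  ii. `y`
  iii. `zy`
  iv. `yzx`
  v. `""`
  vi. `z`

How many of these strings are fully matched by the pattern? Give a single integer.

i → no match
ii → match
iii → no match
iv → no match
v → match
vi → no match
Total matched: 2

2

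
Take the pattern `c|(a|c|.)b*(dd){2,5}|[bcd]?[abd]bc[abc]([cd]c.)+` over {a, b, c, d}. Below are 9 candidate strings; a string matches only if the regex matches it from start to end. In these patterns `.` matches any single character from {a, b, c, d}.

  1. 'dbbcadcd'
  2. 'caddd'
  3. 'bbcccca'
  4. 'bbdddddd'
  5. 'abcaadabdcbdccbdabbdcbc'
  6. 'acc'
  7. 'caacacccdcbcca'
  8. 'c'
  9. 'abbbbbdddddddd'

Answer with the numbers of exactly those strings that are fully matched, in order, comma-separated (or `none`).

1 → match
2 → no match
3 → match
4 → match
5 → no match
6 → no match
7 → no match
8 → match
9 → match

1, 3, 4, 8, 9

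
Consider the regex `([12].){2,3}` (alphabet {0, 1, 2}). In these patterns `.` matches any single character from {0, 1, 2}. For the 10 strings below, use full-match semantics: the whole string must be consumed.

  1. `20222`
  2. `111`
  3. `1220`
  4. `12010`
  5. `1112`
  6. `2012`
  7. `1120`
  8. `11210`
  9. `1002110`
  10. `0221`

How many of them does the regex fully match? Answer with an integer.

4

1. `20222` → no match
2. `111` → no match
3. `1220` → match
4. `12010` → no match
5. `1112` → match
6. `2012` → match
7. `1120` → match
8. `11210` → no match
9. `1002110` → no match
10. `0221` → no match
Total matched: 4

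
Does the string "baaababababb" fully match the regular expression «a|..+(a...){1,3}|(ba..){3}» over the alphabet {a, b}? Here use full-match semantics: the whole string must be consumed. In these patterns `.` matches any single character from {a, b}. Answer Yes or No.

Yes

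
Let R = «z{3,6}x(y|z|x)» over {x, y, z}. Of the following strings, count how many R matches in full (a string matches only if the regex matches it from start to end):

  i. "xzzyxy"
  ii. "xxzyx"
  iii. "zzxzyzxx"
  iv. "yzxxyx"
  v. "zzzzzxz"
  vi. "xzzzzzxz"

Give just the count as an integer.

1

i → no match — must start with "z"
ii → no match — must start with "z"
iii → no match
iv → no match — must start with "z"
v → match
vi → no match — must start with "z"
Total matched: 1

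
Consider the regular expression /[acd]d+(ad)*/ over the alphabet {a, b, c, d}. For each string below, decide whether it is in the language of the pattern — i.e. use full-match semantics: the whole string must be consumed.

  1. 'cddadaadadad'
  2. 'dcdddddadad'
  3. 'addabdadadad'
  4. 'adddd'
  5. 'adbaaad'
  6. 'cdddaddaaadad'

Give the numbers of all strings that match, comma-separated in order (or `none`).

1 → no match
2 → no match
3 → no match
4 → match
5 → no match
6 → no match

4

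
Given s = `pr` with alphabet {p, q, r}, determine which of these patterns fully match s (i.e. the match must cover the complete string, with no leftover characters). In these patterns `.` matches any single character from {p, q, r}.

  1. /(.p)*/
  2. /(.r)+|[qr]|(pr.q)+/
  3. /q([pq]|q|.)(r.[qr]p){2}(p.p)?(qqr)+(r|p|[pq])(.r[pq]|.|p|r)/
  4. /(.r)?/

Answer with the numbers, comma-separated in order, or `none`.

1 → no match
2 → match
3 → no match — must start with `q`
4 → match

2, 4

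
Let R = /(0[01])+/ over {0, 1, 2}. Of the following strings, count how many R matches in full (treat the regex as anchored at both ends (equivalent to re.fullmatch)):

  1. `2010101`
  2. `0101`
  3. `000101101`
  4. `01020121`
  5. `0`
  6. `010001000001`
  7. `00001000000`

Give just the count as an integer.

2

1 → no match — must start with `0`
2 → match
3 → no match
4 → no match
5 → no match
6 → match
7 → no match
Total matched: 2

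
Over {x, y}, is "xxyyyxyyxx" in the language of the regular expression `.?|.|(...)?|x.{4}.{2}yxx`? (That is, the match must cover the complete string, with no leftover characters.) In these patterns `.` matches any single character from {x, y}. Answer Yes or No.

Yes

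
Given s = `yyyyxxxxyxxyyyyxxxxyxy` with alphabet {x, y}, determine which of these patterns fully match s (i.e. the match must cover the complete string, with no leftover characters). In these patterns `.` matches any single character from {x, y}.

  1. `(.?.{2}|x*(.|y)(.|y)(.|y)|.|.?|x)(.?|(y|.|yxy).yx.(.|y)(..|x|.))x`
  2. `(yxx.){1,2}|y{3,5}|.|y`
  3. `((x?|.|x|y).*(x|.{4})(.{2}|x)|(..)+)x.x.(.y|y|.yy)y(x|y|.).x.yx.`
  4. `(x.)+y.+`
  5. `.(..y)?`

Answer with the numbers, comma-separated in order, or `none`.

1 → no match — must end with `x`
2 → no match
3 → match
4 → no match — must start with `x`
5 → no match

3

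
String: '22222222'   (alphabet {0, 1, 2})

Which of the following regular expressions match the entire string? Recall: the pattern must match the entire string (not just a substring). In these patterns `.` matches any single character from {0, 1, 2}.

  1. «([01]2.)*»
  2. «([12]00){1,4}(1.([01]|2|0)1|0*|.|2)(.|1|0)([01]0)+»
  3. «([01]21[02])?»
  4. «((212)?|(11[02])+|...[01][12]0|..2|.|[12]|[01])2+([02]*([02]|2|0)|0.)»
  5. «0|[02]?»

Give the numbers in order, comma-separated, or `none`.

4

1 → no match
2 → no match — must end with '0'
3 → no match
4 → match
5 → no match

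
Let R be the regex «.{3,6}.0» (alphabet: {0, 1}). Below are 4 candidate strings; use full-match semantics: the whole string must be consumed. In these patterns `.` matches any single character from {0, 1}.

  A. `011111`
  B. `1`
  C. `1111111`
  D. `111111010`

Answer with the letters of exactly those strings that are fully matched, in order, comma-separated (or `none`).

A → no match — must end with `0`
B → no match — must end with `0`
C → no match — must end with `0`
D → no match

none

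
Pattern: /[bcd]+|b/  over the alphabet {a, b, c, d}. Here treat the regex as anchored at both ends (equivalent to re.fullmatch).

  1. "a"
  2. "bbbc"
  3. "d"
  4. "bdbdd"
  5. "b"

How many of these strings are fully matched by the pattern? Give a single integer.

4

1 → no match
2 → match
3 → match
4 → match
5 → match
Total matched: 4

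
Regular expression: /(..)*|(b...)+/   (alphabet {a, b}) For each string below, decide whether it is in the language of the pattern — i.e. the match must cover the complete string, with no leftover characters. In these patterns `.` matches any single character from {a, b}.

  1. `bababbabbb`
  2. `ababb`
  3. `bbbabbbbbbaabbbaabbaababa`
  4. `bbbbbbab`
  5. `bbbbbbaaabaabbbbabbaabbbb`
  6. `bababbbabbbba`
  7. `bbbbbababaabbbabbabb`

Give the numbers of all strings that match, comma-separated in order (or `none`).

1 → match
2 → no match
3 → no match
4 → match
5 → no match
6 → no match
7 → match

1, 4, 7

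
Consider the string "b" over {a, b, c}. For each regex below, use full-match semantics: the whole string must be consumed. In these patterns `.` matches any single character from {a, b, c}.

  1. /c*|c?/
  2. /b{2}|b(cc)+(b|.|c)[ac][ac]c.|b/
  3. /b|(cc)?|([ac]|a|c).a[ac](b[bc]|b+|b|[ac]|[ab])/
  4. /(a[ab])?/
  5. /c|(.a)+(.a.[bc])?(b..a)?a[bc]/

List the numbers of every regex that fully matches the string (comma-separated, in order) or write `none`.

1 → no match
2 → match
3 → match
4 → no match
5 → no match

2, 3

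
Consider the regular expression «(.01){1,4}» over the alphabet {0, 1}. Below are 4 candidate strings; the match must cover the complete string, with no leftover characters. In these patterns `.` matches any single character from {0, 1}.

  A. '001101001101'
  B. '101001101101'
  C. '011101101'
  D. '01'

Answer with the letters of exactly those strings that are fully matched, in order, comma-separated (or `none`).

A → match
B → match
C → no match
D → no match

A, B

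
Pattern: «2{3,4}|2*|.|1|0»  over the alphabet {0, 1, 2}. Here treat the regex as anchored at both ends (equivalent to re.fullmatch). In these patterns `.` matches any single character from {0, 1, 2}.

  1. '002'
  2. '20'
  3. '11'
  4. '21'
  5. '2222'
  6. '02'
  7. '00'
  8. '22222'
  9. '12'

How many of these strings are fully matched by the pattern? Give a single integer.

1 → no match
2 → no match
3 → no match
4 → no match
5 → match
6 → no match
7 → no match
8 → match
9 → no match
Total matched: 2

2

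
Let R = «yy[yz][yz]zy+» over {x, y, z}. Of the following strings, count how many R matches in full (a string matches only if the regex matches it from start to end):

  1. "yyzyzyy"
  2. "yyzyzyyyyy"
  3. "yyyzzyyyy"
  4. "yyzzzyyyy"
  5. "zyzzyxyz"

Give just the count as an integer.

1 → match
2 → match
3 → match
4 → match
5 → no match — must start with "yy"
Total matched: 4

4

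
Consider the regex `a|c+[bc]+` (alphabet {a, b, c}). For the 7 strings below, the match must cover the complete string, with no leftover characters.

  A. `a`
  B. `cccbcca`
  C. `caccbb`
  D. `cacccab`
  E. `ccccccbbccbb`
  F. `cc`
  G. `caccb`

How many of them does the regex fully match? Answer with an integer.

3

A. `a` → match
B. `cccbcca` → no match
C. `caccbb` → no match
D. `cacccab` → no match
E. `ccccccbbccbb` → match
F. `cc` → match
G. `caccb` → no match
Total matched: 3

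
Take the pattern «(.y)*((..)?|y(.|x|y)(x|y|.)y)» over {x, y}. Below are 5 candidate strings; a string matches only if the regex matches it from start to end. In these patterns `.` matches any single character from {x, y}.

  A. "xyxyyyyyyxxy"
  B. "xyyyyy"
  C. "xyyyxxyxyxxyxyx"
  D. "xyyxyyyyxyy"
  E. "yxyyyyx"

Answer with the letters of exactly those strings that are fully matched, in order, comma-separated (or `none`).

A, B

A. "xyxyyyyyyxxy" → match
B. "xyyyyy" → match
C → no match
D. "xyyxyyyyxyy" → no match
E. "yxyyyyx" → no match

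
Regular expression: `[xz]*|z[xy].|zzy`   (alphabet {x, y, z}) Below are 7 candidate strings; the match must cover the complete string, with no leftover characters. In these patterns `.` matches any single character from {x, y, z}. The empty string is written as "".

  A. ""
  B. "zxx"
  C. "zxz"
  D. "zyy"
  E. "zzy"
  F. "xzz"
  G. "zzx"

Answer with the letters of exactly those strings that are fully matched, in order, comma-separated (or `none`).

A → match
B → match
C → match
D → match
E → match
F → match
G → match

A, B, C, D, E, F, G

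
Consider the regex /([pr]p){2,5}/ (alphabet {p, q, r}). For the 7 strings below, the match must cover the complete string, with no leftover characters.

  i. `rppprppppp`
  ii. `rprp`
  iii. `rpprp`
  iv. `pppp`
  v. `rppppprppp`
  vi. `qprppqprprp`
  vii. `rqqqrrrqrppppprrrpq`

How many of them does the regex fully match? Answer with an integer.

4

i → match
ii → match
iii → no match
iv → match
v → match
vi → no match
vii → no match — must end with `p`
Total matched: 4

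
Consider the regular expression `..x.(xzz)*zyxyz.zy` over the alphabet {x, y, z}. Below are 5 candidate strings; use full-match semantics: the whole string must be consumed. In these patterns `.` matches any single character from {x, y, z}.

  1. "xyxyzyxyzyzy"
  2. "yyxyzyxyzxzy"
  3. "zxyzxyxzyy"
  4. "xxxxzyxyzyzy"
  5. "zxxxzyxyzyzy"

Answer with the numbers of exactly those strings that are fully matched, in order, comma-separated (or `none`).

1, 2, 4, 5

1 → match
2 → match
3 → no match — must end with "zy"
4 → match
5 → match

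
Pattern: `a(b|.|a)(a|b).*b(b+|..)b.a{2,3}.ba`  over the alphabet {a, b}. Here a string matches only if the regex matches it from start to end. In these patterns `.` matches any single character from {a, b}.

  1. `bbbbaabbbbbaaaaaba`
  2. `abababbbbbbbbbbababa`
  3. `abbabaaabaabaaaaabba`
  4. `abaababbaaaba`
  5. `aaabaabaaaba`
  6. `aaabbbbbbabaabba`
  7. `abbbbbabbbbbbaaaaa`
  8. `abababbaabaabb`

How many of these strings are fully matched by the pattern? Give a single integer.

0

1 → no match — must start with `a`
2 → no match
3 → no match
4 → no match
5. `aaabaabaaaba` → no match
6 → no match
7 → no match — must end with `ba`
8 → no match — must end with `ba`
Total matched: 0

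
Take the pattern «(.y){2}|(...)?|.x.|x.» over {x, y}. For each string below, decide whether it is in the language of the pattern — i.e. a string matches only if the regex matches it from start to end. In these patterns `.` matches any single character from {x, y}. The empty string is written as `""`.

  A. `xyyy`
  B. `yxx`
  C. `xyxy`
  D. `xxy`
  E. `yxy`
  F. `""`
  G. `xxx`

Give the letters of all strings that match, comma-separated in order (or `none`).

A, B, C, D, E, F, G

A → match
B → match
C → match
D → match
E → match
F → match
G → match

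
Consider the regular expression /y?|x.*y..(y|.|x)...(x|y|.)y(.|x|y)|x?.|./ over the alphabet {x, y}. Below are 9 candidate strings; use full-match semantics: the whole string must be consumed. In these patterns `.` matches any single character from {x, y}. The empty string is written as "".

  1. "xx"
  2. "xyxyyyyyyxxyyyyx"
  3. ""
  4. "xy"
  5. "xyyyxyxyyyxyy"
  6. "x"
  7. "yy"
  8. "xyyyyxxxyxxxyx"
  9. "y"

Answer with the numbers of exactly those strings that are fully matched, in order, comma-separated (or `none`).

1, 2, 3, 4, 5, 6, 8, 9

1 → match
2 → match
3 → match
4 → match
5 → match
6 → match
7 → no match
8 → match
9 → match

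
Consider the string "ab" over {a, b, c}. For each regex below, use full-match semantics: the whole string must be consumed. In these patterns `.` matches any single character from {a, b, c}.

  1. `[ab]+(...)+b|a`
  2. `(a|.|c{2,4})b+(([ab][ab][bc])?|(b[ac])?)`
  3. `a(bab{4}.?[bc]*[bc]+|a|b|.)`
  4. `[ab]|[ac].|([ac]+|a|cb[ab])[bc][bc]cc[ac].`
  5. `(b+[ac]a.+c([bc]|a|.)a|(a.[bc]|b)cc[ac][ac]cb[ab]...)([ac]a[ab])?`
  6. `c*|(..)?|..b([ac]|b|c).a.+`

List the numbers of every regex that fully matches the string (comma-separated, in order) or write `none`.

1 → no match
2 → match
3 → match
4 → match
5 → no match
6 → match

2, 3, 4, 6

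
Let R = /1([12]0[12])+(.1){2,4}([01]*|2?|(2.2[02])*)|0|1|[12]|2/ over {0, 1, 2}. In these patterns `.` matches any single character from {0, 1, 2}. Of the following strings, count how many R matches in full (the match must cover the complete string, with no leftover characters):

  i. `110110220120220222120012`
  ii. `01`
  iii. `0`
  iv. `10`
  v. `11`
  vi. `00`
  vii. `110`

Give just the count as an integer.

1

i → no match
ii → no match
iii → match
iv → no match
v → no match
vi → no match
vii → no match
Total matched: 1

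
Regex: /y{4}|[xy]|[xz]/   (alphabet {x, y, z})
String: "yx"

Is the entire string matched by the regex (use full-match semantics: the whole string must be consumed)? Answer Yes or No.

No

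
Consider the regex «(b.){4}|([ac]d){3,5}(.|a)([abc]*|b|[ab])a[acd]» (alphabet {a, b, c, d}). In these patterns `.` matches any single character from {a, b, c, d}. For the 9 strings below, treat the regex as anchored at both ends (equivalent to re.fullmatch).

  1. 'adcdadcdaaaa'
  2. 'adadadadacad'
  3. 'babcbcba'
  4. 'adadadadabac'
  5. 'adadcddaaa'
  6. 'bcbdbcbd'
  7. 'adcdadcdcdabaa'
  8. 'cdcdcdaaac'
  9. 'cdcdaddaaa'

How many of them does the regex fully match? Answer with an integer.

1 → match
2 → match
3 → match
4 → match
5 → match
6 → match
7 → match
8 → match
9 → match
Total matched: 9

9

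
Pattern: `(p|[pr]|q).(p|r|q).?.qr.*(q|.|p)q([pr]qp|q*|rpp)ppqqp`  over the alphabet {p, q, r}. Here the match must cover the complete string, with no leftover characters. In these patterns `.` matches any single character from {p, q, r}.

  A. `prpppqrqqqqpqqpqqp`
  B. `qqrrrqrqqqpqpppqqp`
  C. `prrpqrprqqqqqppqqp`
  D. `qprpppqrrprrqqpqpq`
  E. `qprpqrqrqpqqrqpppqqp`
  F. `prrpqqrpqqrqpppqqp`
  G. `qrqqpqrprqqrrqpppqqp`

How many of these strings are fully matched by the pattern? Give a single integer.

A → no match — must end with `ppqqp`
B → match
C → match
D → no match — must end with `ppqqp`
E → match
F → match
G → no match
Total matched: 4

4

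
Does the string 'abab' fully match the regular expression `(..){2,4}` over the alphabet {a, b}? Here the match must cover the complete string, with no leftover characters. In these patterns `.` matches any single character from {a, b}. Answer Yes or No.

Yes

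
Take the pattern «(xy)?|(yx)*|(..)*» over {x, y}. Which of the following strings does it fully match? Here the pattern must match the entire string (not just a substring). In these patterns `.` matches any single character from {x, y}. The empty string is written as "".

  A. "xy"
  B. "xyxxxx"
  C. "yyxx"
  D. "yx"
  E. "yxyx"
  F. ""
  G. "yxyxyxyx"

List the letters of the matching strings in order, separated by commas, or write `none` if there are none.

A, B, C, D, E, F, G

A → match
B → match
C → match
D → match
E → match
F → match
G → match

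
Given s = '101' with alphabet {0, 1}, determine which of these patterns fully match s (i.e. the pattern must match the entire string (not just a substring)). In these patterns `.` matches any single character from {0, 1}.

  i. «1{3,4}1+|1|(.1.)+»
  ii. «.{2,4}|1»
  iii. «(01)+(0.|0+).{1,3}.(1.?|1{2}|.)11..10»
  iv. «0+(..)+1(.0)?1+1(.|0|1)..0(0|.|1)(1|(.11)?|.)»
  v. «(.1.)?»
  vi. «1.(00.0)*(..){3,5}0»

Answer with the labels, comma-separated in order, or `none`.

ii

i → no match
ii → match
iii → no match — must start with '01'
iv → no match — must start with '0'
v → no match
vi → no match — must end with '0'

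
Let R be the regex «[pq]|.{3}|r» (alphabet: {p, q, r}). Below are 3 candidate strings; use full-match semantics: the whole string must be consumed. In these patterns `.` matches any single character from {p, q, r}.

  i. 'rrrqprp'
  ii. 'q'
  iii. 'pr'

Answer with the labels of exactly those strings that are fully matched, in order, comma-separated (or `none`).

ii

i. 'rrrqprp' → no match
ii. 'q' → match
iii. 'pr' → no match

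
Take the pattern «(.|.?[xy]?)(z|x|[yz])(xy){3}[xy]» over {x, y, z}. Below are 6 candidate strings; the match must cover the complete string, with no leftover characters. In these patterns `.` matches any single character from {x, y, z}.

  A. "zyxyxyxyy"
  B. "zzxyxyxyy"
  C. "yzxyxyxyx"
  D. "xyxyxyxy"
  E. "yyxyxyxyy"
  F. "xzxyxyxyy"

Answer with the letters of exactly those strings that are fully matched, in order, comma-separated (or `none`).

A → match
B → match
C → match
D → no match
E → match
F → match

A, B, C, E, F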